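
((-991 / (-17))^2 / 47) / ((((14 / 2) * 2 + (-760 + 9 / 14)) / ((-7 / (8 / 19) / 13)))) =914317411 / 7370407460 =0.12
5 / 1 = 5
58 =58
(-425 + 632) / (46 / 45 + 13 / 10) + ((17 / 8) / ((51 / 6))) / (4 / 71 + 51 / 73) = 292680007 / 3271268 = 89.47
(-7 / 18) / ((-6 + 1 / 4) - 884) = 0.00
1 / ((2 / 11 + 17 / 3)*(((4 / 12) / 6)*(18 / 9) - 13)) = -297 / 22388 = -0.01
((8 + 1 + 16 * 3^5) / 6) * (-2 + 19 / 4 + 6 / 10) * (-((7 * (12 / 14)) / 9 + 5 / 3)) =-203077 / 40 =-5076.92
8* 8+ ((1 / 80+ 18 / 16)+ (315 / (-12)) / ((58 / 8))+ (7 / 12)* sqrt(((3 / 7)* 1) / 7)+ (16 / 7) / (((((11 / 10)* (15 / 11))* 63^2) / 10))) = sqrt(3) / 12+ 11896228331 / 193369680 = 61.66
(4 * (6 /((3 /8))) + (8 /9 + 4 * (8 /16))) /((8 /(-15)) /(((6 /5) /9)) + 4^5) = 301 /4590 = 0.07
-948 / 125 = -7.58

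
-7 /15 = -0.47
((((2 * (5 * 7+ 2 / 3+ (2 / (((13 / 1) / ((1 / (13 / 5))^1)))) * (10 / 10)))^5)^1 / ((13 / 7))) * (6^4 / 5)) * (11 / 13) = 76862166511329508770847232 / 349471276837215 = 219938437307.20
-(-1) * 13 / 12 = 13 / 12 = 1.08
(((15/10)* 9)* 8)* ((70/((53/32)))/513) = 8960/1007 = 8.90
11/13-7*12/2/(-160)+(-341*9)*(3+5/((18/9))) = -17553527/1040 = -16878.39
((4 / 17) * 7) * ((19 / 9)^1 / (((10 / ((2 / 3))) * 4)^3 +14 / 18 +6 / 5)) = 2660 / 165241513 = 0.00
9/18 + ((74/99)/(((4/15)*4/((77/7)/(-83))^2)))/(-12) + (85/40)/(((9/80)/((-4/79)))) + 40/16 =320150179/156738528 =2.04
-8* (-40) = 320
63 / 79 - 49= -3808 / 79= -48.20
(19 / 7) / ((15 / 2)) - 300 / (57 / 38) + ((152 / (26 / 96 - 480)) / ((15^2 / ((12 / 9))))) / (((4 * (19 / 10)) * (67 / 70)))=-97021212214 / 485984835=-199.64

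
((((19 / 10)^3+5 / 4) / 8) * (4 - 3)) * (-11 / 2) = -89199 / 16000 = -5.57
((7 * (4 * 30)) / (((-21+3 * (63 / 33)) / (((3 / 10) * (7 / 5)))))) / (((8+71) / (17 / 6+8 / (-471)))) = -204281 / 248060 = -0.82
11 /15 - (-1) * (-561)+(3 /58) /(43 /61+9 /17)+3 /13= -1621384207 /2895360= -559.99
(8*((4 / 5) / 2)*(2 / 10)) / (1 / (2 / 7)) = 32 / 175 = 0.18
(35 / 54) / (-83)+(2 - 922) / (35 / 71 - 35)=29267849 / 1098090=26.65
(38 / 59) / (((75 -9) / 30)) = 190 / 649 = 0.29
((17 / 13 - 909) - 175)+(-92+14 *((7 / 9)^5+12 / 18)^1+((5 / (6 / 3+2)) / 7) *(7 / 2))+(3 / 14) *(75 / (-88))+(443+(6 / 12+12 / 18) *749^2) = 618301623698749 / 945728784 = 653783.23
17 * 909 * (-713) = -11017989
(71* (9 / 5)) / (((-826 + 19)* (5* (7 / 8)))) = -1704 / 47075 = -0.04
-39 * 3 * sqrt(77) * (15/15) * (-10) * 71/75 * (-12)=-66456 * sqrt(77)/5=-116629.81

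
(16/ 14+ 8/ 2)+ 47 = 365/ 7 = 52.14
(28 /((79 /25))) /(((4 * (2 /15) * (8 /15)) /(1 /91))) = 5625 /16432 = 0.34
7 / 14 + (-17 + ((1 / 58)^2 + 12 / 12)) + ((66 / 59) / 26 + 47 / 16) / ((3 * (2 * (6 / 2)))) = -2848673327 / 185773536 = -15.33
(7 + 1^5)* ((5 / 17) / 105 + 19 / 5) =54304 / 1785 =30.42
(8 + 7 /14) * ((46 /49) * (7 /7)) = 391 /49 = 7.98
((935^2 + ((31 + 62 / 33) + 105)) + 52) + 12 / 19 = 548258525 / 627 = 874415.51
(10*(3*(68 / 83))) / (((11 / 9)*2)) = 9180 / 913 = 10.05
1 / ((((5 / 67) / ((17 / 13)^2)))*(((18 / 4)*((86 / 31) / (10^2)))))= 12005060 / 65403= 183.56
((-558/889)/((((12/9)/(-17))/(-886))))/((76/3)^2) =-56731023/5134864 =-11.05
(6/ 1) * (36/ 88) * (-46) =-1242/ 11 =-112.91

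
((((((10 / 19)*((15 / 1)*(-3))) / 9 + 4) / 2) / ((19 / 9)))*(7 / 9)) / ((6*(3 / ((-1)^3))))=-91 / 6498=-0.01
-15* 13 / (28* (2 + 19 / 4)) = -65 / 63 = -1.03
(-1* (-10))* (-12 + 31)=190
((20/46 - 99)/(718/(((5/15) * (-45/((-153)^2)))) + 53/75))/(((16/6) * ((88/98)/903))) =22569288525/680373728672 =0.03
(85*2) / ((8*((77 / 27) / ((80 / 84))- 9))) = -3825 / 1081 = -3.54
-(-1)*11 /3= 11 /3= 3.67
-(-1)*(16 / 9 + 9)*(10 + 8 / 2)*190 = 258020 / 9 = 28668.89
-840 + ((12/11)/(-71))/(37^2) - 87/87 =-899187961/1069189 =-841.00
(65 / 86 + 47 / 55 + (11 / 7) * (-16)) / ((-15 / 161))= 252.58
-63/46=-1.37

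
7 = 7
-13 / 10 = -1.30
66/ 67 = 0.99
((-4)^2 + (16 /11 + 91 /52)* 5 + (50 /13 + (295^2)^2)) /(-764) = -4331956578017 /437008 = -9912762.65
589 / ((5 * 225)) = 589 / 1125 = 0.52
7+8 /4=9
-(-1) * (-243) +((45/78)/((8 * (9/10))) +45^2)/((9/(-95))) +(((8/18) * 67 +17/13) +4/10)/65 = -19728916619/912600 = -21618.36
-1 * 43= -43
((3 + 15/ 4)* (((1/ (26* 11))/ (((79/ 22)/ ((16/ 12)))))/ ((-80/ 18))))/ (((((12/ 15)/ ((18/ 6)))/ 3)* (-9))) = 81/ 32864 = 0.00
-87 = -87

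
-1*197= -197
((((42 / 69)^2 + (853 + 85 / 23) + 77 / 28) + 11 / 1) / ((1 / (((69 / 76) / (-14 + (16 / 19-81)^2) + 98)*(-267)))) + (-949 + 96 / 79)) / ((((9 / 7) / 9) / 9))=-2221663599492595359003 / 1547587595600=-1435565654.45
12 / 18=2 / 3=0.67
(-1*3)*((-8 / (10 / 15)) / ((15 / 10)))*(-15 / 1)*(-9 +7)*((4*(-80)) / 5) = -46080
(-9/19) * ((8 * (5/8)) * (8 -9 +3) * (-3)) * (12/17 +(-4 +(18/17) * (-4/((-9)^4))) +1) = -32.61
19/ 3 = 6.33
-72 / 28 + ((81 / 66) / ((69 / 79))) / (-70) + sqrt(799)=-13113 / 5060 + sqrt(799)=25.68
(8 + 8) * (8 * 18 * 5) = 11520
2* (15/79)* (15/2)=225/79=2.85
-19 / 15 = -1.27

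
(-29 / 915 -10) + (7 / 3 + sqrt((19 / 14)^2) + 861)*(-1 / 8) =-4034911 / 34160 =-118.12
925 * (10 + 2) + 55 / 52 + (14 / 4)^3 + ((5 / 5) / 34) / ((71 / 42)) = 1398877767 / 125528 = 11143.95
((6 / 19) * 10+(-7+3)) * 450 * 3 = -21600 / 19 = -1136.84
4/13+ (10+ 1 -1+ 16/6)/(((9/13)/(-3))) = -6386/117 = -54.58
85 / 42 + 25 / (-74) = 1310 / 777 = 1.69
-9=-9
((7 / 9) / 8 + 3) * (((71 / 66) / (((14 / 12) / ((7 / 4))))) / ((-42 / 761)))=-90.56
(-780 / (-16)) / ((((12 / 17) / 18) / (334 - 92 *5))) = -626535 / 4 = -156633.75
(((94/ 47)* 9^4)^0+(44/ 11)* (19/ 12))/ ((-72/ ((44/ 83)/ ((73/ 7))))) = -847/ 163593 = -0.01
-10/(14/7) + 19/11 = -36/11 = -3.27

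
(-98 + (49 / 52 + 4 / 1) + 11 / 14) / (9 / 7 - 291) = 33587 / 105456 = 0.32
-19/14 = -1.36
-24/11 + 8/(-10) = -164/55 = -2.98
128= 128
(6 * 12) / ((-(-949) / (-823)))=-59256 / 949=-62.44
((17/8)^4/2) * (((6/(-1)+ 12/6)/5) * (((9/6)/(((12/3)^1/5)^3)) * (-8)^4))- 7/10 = -31320599/320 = -97876.87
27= 27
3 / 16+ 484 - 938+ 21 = -6925 / 16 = -432.81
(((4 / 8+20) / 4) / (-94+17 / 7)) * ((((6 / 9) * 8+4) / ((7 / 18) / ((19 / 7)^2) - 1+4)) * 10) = -21757470 / 12715517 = -1.71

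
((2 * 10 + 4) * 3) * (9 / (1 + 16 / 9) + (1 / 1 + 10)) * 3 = 76896 / 25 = 3075.84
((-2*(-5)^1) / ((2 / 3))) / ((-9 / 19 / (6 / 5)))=-38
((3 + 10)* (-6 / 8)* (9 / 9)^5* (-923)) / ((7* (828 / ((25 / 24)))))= 299975 / 185472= 1.62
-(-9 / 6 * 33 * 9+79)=733 / 2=366.50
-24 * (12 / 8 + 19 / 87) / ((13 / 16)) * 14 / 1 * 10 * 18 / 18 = -206080 / 29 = -7106.21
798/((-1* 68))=-399/34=-11.74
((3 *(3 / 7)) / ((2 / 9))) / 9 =9 / 14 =0.64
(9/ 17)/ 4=9/ 68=0.13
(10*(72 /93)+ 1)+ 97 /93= 910 /93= 9.78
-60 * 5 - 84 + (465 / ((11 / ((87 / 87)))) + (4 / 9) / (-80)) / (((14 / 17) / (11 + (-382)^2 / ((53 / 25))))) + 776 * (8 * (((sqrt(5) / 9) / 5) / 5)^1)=6208 * sqrt(5) / 225 + 5190464579539 / 1469160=3533008.81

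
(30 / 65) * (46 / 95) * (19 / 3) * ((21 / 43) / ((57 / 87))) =56028 / 53105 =1.06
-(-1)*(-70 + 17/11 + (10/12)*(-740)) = -22609/33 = -685.12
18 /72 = 1 /4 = 0.25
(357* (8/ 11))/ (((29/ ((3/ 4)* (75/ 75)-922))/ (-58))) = 478380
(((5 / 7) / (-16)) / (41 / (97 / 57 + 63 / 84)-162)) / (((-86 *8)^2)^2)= 13 / 9478570097246208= 0.00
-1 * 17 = -17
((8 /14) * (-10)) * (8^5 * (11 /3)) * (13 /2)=-4462689.52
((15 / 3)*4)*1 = 20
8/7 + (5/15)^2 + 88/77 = 151/63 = 2.40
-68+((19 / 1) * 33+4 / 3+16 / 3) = 1697 / 3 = 565.67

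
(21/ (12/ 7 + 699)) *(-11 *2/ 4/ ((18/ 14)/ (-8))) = 15092/ 14715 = 1.03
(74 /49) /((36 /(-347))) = -12839 /882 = -14.56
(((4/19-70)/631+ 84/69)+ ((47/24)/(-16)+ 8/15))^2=2.30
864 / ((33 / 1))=288 / 11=26.18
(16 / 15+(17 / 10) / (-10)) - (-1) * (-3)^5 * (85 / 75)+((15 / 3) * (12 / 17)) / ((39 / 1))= -18193571 / 66300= -274.41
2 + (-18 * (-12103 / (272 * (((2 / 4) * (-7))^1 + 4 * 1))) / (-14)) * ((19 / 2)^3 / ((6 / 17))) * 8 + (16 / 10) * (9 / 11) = -2223598.75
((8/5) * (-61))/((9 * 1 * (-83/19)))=9272/3735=2.48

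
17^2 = 289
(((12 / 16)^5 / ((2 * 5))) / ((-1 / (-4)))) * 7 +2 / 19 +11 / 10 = 90943 / 48640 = 1.87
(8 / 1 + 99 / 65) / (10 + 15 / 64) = 39616 / 42575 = 0.93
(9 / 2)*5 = 45 / 2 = 22.50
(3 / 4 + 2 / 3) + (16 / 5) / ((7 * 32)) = 601 / 420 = 1.43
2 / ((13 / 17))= 2.62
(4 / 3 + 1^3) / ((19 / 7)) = 49 / 57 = 0.86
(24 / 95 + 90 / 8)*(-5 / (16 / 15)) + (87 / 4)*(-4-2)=-224253 / 1216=-184.42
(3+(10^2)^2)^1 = 10003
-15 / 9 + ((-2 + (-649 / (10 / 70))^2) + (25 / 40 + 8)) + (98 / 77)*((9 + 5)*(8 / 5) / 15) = 136216448669 / 6600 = 20638855.86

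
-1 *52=-52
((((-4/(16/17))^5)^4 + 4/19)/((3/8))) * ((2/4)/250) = 77220396726308275972141523/3917010173952000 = 19714116966.00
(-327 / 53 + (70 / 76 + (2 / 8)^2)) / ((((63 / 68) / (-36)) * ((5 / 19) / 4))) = 5682148 / 1855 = 3063.15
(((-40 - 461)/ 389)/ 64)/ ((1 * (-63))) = 167/ 522816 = 0.00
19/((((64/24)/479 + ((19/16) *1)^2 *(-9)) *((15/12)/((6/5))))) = -1.44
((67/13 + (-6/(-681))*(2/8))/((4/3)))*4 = 91293/5902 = 15.47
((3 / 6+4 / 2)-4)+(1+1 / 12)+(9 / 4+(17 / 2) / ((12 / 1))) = 61 / 24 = 2.54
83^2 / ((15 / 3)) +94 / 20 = 2765 / 2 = 1382.50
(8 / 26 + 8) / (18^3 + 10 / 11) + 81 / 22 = 33794361 / 9175166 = 3.68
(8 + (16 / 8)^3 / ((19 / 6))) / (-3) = -200 / 57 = -3.51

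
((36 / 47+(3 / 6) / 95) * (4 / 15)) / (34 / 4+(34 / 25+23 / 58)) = 199723 / 9960522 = 0.02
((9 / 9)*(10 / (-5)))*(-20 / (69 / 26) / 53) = 0.28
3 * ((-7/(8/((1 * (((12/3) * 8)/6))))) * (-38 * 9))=4788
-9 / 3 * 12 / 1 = -36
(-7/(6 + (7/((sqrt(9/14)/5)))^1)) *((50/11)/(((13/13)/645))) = 6095250/92543 - 11851875 *sqrt(14)/92543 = -413.33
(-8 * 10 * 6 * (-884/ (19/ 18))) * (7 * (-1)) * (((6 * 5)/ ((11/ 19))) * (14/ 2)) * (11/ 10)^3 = -6792641856/ 5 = -1358528371.20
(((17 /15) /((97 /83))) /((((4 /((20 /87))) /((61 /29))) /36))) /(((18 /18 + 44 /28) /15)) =6024970 /244731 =24.62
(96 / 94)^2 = 2304 / 2209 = 1.04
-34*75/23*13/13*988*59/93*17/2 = -421159700/713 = -590686.82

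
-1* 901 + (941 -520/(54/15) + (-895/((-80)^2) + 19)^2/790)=-1211430749071/11649024000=-103.99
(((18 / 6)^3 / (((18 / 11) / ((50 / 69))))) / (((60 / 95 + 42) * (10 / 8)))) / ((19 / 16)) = 0.19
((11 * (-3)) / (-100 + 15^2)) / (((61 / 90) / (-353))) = 209682 / 1525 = 137.50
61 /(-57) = -61 /57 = -1.07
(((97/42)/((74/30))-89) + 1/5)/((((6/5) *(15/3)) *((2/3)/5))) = -227567/2072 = -109.83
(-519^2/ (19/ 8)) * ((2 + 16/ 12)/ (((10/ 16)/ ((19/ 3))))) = -3830912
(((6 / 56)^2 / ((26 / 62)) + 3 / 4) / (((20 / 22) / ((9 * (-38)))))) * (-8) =14903163 / 6370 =2339.59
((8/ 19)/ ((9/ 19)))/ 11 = 8/ 99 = 0.08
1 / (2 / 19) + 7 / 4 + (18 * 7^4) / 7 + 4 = 6189.25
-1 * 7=-7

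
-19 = -19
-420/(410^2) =-21/8405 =-0.00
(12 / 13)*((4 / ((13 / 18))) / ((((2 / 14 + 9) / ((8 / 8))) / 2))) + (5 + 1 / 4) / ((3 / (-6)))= -3171 / 338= -9.38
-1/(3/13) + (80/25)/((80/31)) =-232/75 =-3.09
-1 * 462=-462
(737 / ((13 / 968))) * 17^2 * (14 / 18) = 1443240568 / 117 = 12335389.47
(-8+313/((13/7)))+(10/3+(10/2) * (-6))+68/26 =5323/39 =136.49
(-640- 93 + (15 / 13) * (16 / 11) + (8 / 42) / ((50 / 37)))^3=-165409415497059938569457 / 423141891046875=-390907681.32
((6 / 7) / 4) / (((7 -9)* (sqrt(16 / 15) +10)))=-225 / 20776 +3* sqrt(15) / 10388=-0.01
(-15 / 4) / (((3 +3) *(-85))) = 1 / 136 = 0.01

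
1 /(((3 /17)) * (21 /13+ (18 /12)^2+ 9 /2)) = 884 /1305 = 0.68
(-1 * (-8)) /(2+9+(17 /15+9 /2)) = 240 /499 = 0.48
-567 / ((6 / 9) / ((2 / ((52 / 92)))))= -39123 / 13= -3009.46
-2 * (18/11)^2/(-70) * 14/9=72/605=0.12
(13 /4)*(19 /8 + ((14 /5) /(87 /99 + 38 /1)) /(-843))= 445229889 /57683680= 7.72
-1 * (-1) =1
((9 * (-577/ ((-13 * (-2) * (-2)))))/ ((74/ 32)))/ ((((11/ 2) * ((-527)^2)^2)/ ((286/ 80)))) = 5193/ 14269678526585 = 0.00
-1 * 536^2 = -287296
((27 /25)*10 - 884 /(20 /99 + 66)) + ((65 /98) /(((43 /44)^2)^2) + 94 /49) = 253762195222 /2744835664865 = 0.09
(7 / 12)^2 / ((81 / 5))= 245 / 11664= 0.02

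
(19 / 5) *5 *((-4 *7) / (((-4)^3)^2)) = -133 / 1024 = -0.13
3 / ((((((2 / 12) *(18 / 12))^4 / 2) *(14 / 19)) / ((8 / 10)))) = 58368 / 35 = 1667.66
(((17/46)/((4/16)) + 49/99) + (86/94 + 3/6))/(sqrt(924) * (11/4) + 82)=-118930012/112905045 + 725183 * sqrt(231)/10264095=0.02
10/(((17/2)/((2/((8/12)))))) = 60/17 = 3.53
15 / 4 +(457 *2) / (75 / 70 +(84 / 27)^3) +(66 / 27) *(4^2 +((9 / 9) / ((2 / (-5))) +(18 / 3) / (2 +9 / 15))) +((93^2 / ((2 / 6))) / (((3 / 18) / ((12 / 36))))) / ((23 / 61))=157247563567981 / 1141927644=137703.61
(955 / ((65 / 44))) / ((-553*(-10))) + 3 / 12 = 52753 / 143780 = 0.37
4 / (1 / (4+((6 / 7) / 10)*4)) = 608 / 35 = 17.37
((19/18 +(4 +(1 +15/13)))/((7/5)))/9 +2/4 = 1129/1053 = 1.07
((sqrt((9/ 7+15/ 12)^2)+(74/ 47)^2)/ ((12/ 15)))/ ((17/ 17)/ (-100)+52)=12923625/ 107189516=0.12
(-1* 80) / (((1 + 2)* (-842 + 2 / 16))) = 128 / 4041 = 0.03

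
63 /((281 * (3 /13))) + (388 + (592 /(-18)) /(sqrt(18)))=381.22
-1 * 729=-729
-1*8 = -8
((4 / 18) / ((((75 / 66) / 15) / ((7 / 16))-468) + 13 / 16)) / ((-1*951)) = 2464 / 4924520505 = 0.00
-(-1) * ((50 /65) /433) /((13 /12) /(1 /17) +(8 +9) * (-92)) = -120 /104401063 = -0.00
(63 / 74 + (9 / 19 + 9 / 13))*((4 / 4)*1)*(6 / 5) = 110619 / 45695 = 2.42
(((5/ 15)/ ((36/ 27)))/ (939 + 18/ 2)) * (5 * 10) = 25/ 1896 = 0.01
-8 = -8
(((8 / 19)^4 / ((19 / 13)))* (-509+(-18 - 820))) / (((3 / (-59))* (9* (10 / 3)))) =705296384 / 37141485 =18.99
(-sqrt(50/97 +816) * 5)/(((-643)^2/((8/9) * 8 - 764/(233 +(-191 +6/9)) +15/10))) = 2663615 * sqrt(194)/11550111264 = 0.00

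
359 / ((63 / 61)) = 21899 / 63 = 347.60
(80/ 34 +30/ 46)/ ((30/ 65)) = 15275/ 2346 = 6.51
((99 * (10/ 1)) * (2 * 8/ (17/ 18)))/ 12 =23760/ 17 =1397.65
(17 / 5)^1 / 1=17 / 5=3.40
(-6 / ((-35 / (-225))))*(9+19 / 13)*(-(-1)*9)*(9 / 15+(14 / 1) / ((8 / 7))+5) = -842724 / 13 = -64824.92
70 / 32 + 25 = 435 / 16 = 27.19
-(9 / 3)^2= -9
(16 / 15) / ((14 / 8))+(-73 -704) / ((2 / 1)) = -387.89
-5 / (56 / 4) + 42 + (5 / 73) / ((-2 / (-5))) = 21367 / 511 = 41.81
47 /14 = 3.36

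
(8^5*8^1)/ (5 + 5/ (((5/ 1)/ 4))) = 262144/ 9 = 29127.11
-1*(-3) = 3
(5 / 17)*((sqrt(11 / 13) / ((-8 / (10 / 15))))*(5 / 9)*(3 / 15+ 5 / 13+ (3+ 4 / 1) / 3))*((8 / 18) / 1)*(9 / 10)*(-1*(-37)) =-21053*sqrt(143) / 465426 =-0.54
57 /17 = 3.35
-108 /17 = -6.35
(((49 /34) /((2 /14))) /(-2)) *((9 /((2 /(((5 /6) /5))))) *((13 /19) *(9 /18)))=-13377 /10336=-1.29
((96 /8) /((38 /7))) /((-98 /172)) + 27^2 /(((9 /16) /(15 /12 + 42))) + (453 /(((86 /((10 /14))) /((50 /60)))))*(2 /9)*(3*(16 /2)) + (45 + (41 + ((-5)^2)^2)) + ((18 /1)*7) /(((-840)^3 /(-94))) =36366516754133 /640528000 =56775.84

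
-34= -34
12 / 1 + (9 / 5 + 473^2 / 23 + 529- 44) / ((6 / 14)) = 23845.01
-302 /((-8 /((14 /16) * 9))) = 9513 /32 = 297.28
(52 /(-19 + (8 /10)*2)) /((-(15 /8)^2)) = 3328 /3915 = 0.85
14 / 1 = 14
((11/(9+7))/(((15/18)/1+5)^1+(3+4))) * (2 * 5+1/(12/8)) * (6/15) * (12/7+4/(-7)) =64/245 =0.26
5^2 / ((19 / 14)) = 350 / 19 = 18.42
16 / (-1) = -16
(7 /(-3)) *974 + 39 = -6701 /3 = -2233.67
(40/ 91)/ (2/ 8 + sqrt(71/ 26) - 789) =-504800/ 905812299 - 320 * sqrt(1846)/ 11775559887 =-0.00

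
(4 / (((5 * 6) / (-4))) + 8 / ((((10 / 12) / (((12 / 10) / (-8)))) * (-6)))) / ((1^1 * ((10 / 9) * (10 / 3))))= -99 / 1250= -0.08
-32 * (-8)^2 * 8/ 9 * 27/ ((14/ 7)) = -24576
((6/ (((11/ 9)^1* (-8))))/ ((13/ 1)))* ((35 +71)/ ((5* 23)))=-1431/ 32890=-0.04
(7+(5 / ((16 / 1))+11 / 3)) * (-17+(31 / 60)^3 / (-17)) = -1936067521 / 10368000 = -186.73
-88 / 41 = -2.15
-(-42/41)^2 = -1764/1681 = -1.05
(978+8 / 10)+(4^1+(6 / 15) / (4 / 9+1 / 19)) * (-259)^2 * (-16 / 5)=-2189590482 / 2125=-1030395.52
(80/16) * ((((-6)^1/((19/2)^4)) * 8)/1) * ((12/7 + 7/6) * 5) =-387200/912247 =-0.42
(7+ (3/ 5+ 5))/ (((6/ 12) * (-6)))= -21/ 5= -4.20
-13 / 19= -0.68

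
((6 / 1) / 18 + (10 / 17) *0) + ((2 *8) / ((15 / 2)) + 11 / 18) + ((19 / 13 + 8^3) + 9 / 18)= 302468 / 585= 517.04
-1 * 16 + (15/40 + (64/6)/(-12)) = -1189/72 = -16.51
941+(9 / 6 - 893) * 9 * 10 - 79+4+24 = -79345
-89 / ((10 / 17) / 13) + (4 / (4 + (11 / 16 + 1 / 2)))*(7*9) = -1592207 / 830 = -1918.32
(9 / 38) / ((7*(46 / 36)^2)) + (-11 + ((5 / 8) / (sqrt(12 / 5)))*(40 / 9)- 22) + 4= -2038895 / 70357 + 25*sqrt(15) / 54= -27.19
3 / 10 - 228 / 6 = -377 / 10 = -37.70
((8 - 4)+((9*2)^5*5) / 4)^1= 2361964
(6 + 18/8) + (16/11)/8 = 371/44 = 8.43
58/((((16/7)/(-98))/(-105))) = 1044435/4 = 261108.75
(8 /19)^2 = 64 /361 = 0.18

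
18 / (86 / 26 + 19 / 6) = 1404 / 505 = 2.78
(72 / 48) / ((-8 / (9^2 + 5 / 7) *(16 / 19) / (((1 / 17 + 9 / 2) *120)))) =-18951075 / 1904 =-9953.30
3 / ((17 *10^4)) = 3 / 170000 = 0.00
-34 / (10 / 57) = -969 / 5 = -193.80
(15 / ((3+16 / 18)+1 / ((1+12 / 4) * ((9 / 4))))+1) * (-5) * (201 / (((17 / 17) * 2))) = -19095 / 8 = -2386.88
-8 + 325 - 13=304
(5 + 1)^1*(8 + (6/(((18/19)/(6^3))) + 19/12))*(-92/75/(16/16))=-760426/75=-10139.01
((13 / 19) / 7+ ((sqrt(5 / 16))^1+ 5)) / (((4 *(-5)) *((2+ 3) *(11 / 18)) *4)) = -3051 / 146300 - 9 *sqrt(5) / 8800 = -0.02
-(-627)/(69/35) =318.04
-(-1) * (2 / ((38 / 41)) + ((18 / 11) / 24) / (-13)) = 23395 / 10868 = 2.15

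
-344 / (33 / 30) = -3440 / 11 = -312.73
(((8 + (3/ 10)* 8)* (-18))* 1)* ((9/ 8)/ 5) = -1053/ 25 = -42.12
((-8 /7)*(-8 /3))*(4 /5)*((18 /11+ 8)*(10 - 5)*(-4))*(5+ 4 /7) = -1411072 /539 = -2617.94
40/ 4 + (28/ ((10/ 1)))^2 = 446/ 25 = 17.84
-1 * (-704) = 704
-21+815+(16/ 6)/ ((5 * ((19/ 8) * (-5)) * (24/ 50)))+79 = 149267/ 171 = 872.91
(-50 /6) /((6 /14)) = -175 /9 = -19.44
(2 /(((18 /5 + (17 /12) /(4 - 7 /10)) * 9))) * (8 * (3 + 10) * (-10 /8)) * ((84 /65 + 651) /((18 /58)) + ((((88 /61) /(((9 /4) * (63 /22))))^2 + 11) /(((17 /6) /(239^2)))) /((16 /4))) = -11205035868619941260 /27040672655199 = -414377.11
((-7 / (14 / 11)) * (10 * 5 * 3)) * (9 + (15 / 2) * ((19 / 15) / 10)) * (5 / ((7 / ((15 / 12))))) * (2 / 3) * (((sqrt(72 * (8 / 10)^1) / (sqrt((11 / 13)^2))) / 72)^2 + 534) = -28931759275 / 11088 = -2609285.65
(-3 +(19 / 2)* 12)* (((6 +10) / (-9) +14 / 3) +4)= 2294 / 3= 764.67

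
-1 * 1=-1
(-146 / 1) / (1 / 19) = -2774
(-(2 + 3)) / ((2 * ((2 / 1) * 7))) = -0.18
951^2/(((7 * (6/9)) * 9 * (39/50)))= 2512225/91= 27606.87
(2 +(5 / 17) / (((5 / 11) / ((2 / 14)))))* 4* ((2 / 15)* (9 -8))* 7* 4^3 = 42496 / 85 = 499.95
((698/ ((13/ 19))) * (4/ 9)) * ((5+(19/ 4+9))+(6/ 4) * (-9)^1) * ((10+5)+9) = 742672/ 13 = 57128.62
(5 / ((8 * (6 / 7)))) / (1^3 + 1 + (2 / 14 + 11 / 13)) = 3185 / 13056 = 0.24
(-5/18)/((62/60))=-25/93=-0.27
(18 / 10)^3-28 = -22.17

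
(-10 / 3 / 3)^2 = 100 / 81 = 1.23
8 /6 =4 /3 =1.33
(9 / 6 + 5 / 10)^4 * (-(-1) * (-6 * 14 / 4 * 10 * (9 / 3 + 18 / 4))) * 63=-1587600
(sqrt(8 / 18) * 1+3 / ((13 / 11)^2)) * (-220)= -313940 / 507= -619.21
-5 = -5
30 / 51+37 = 639 / 17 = 37.59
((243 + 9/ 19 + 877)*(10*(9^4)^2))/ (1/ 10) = 91642164336900/ 19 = 4823271807205.26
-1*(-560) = 560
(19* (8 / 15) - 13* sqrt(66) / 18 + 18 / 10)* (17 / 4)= 3043 / 60 - 221* sqrt(66) / 72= 25.78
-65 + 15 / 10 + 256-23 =339 / 2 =169.50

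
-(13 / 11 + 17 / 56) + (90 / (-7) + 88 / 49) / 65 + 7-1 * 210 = -57360861 / 280280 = -204.66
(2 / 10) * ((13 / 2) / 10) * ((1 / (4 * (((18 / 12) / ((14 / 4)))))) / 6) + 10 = 72091 / 7200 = 10.01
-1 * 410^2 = -168100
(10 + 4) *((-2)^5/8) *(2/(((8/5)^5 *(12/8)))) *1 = -21875/3072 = -7.12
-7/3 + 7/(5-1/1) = -7/12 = -0.58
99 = 99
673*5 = 3365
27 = 27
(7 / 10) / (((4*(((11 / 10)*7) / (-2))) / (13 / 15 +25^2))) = -4694 / 165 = -28.45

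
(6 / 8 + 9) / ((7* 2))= 39 / 56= 0.70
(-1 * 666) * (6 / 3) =-1332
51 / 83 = 0.61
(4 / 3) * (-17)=-68 / 3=-22.67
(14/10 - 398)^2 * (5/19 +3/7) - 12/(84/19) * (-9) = 361851813/3325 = 108827.61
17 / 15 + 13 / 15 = 2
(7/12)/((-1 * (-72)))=7/864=0.01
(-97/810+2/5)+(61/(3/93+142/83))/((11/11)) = 1708667/48438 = 35.28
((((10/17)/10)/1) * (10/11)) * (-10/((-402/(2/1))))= 100/37587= 0.00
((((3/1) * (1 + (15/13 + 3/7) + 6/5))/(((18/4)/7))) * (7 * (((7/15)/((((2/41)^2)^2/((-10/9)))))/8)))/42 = -34041942767/1010880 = -33675.55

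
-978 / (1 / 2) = -1956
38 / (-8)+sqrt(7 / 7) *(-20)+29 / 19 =-1765 / 76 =-23.22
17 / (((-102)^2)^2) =1 / 6367248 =0.00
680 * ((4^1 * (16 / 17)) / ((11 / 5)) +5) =50200 / 11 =4563.64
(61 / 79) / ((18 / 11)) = 0.47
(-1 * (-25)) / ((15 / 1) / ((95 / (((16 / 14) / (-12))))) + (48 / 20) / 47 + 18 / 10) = 156275 / 11477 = 13.62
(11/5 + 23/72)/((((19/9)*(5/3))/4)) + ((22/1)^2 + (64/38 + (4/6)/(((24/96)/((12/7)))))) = 3279247/6650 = 493.12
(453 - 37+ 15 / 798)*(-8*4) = -1770576 / 133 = -13312.60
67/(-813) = -67/813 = -0.08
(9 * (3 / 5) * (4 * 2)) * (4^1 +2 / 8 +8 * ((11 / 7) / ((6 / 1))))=9594 / 35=274.11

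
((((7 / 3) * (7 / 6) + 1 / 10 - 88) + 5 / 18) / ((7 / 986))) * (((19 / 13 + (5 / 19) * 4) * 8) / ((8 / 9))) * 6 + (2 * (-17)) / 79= -1108835638532 / 682955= -1623585.21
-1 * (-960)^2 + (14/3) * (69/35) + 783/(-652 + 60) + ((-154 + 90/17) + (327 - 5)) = -46365795451/50320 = -921418.83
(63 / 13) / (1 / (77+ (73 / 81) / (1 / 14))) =50813 / 117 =434.30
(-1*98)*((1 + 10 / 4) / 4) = -343 / 4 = -85.75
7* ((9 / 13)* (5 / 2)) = 315 / 26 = 12.12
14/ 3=4.67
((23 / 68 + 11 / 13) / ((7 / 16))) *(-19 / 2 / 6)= -6631 / 1547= -4.29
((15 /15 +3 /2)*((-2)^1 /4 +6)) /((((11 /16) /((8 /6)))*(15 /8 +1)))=640 /69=9.28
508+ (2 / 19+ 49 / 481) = 4644505 / 9139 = 508.21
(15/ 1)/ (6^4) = 5/ 432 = 0.01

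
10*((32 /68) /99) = 80 /1683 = 0.05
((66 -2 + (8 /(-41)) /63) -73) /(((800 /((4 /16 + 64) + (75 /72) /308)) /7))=-2209043611 /436423680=-5.06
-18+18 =0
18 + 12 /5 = 102 /5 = 20.40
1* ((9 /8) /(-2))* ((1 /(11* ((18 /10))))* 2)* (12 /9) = -5 /66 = -0.08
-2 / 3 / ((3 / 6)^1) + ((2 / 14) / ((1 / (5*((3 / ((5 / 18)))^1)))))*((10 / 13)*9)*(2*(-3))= -87844 / 273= -321.77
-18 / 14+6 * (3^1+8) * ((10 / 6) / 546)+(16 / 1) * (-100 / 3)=-48632 / 91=-534.42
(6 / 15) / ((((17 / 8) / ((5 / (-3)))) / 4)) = -1.25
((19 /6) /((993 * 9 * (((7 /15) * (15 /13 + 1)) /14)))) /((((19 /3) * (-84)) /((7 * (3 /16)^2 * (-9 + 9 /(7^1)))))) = 585 /33216512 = 0.00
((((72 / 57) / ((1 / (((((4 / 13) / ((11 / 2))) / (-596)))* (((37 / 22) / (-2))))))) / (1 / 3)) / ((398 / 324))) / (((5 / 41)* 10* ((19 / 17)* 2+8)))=0.00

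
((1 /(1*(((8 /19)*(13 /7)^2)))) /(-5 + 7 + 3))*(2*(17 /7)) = 2261 /3380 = 0.67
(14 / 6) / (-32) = -7 / 96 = -0.07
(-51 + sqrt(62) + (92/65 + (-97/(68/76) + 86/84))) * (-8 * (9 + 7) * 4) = 1864984832/23205 - 512 * sqrt(62) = 76338.46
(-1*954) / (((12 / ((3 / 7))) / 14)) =-477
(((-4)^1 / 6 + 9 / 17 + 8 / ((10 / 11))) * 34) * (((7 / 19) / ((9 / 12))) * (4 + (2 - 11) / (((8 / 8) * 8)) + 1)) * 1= 479353 / 855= 560.65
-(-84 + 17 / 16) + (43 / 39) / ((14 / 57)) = 127293 / 1456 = 87.43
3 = 3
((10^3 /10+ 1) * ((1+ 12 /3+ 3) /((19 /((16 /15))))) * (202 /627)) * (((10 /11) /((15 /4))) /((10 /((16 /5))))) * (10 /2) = 5.67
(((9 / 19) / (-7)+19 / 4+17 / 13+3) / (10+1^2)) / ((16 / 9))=559575 / 1217216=0.46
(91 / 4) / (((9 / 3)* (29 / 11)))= 1001 / 348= 2.88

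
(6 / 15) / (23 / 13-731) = -0.00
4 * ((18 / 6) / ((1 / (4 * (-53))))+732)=384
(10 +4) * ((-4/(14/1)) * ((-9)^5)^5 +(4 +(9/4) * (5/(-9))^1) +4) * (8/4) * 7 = 40202287310743744971135267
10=10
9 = 9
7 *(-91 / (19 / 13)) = -8281 / 19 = -435.84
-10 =-10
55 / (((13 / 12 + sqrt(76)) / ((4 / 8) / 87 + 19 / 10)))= -474188 / 312475 + 875424*sqrt(19) / 312475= 10.69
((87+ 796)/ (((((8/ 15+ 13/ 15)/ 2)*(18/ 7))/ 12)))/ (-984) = -4415/ 738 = -5.98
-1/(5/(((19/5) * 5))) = -19/5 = -3.80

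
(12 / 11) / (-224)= -3 / 616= -0.00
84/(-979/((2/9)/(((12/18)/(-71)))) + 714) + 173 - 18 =2772923/17877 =155.11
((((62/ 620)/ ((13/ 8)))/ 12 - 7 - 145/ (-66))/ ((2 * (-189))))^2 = 5230369/ 32464832400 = 0.00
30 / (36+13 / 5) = 0.78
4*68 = 272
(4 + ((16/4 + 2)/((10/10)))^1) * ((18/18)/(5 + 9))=5/7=0.71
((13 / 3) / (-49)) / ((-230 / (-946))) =-6149 / 16905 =-0.36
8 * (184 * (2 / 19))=2944 / 19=154.95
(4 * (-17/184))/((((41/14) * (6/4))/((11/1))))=-2618/2829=-0.93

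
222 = 222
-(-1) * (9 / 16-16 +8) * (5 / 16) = -595 / 256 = -2.32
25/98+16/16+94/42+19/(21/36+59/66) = 16.35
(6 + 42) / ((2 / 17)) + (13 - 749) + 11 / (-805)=-264051 / 805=-328.01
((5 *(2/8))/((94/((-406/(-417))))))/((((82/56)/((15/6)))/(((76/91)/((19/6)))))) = 0.01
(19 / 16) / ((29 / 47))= 1.92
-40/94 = -0.43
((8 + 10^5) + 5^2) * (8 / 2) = 400132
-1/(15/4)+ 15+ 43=866/15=57.73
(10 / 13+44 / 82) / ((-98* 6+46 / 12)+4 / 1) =-4176 / 1855373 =-0.00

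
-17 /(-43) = 17 /43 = 0.40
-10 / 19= -0.53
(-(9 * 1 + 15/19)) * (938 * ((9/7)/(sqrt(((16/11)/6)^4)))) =-61070031/304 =-200888.26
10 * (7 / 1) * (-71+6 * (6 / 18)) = -4830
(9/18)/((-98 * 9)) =-0.00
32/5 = 6.40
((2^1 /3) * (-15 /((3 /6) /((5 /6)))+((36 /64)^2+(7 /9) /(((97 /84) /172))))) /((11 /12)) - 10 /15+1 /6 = 6740227 /102432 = 65.80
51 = 51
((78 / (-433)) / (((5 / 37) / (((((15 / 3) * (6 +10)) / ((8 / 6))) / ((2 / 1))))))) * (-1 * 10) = 173160 / 433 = 399.91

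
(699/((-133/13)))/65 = -699/665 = -1.05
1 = 1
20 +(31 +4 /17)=871 /17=51.24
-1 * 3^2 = -9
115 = 115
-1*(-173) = 173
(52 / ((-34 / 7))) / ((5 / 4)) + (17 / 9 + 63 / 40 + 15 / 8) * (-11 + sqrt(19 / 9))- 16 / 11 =-462805 / 6732 + 961 * sqrt(19) / 540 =-60.99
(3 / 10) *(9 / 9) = 3 / 10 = 0.30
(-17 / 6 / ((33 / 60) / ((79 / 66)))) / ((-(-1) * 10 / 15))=-6715 / 726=-9.25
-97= -97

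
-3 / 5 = -0.60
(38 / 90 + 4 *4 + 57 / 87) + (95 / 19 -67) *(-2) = 184106 / 1305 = 141.08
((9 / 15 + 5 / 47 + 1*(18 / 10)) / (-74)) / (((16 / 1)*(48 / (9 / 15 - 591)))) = 72447 / 2782400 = 0.03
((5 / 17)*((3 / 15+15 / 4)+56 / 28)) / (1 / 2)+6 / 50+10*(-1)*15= -146.38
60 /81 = 20 /27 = 0.74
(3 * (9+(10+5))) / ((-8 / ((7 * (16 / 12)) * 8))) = -672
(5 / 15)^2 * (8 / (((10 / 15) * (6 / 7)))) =14 / 9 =1.56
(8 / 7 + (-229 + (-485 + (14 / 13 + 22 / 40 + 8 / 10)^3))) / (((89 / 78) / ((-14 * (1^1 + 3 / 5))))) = 257836688589 / 18801250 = 13713.81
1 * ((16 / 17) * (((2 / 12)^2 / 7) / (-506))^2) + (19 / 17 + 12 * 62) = 12872292599629 / 17275517028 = 745.12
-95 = -95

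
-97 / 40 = -2.42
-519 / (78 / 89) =-15397 / 26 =-592.19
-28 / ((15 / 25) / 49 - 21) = 3430 / 2571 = 1.33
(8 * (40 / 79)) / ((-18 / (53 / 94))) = -4240 / 33417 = -0.13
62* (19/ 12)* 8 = 2356/ 3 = 785.33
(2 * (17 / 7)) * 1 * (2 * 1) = 68 / 7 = 9.71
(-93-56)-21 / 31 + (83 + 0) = -2067 / 31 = -66.68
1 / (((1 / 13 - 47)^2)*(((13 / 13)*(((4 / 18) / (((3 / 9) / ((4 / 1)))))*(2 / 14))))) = 3549 / 2976800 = 0.00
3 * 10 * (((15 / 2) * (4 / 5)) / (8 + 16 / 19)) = 285 / 14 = 20.36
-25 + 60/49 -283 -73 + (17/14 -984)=-133531/98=-1362.56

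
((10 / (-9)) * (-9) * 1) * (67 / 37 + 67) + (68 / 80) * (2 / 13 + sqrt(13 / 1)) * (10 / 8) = 17 * sqrt(13) / 16 + 2648469 / 3848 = 692.10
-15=-15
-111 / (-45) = 2.47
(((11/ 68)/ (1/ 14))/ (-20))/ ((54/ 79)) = -6083/ 36720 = -0.17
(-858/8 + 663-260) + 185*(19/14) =15311/28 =546.82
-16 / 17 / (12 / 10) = -40 / 51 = -0.78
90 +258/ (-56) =2391/ 28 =85.39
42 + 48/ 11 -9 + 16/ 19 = 7985/ 209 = 38.21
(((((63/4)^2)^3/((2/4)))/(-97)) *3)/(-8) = 187570506627/1589248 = 118024.69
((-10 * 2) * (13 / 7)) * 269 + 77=-9914.43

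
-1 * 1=-1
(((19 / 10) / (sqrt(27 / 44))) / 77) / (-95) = -0.00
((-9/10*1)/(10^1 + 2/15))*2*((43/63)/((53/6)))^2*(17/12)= -31433/20921432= -0.00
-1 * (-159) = 159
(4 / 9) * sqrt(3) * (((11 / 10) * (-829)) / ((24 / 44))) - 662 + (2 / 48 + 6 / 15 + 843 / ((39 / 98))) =2272529 / 1560 - 100309 * sqrt(3) / 135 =169.78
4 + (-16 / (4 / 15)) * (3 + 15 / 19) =-4244 / 19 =-223.37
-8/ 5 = -1.60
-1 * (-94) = 94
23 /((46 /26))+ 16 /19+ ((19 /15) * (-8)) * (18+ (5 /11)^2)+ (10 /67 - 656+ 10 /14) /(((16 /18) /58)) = -2776550854559 /64693860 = -42918.31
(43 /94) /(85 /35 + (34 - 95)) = -0.01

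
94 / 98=47 / 49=0.96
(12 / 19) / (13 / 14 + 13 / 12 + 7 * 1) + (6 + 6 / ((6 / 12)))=259902 / 14383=18.07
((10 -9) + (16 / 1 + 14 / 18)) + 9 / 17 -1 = 2648 / 153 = 17.31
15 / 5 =3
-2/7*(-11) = 22/7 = 3.14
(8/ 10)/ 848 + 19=20141/ 1060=19.00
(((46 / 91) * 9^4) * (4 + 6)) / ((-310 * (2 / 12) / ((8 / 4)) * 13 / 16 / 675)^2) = 34299389.33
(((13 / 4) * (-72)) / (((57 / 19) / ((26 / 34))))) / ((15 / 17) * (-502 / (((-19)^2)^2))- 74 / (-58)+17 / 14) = -1375668476 / 57353073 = -23.99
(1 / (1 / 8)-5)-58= -55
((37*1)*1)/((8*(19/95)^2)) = 925/8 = 115.62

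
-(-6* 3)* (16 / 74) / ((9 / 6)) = 96 / 37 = 2.59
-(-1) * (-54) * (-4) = 216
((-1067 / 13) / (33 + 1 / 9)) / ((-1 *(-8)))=-9603 / 30992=-0.31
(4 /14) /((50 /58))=58 /175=0.33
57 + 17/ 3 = 188/ 3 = 62.67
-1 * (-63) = 63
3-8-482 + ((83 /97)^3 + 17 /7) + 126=-2286806721 /6388711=-357.94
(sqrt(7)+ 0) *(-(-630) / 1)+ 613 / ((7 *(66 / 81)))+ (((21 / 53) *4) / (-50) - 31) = 15598057 / 204050+ 630 *sqrt(7) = 1743.27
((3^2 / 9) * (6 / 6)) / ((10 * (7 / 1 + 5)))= 1 / 120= 0.01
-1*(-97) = 97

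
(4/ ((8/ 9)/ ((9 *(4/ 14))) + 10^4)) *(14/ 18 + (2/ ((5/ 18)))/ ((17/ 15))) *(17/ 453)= 0.00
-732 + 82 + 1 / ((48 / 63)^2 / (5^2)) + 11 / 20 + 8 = -765931 / 1280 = -598.38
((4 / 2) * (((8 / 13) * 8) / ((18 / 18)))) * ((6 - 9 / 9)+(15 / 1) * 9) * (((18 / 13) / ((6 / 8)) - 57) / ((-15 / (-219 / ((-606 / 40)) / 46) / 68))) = 108308.31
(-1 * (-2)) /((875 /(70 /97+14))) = 408 /12125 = 0.03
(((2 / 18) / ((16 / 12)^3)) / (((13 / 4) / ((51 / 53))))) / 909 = 17 / 1113424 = 0.00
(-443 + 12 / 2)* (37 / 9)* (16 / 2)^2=-114979.56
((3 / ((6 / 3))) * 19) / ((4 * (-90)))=-19 / 240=-0.08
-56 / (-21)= 8 / 3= 2.67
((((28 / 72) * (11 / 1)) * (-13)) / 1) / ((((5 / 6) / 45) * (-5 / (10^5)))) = 60060000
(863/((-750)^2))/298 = 863/167625000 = 0.00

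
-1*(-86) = 86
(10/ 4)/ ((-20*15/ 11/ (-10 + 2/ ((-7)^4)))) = 33011/ 36015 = 0.92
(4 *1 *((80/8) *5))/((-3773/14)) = -400/539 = -0.74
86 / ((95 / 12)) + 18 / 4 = 2919 / 190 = 15.36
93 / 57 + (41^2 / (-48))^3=-90248552227 / 2101248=-42949.98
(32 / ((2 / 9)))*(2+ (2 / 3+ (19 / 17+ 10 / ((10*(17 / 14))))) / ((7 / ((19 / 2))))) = 13560 / 17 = 797.65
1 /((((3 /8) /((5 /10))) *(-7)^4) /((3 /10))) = 2 /12005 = 0.00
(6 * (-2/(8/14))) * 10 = -210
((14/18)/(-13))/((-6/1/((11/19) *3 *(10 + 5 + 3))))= 77/247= 0.31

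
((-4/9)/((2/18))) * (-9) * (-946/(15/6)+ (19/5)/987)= -4481724/329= -13622.26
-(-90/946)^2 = -2025/223729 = -0.01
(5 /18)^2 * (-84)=-175 /27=-6.48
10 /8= 5 /4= 1.25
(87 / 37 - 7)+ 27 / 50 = -7601 / 1850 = -4.11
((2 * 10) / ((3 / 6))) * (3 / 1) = 120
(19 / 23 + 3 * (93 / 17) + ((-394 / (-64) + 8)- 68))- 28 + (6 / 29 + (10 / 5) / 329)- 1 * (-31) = -3986346673 / 119376992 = -33.39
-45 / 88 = -0.51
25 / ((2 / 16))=200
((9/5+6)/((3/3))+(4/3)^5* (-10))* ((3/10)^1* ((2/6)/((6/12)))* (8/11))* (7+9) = -485504/6075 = -79.92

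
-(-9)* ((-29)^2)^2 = 6365529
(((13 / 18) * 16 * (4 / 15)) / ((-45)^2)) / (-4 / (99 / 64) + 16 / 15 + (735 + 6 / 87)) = 132704 / 63970400025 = 0.00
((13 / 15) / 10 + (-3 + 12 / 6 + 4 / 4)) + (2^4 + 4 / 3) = 871 / 50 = 17.42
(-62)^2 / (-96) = -961 / 24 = -40.04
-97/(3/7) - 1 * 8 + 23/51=-3976/17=-233.88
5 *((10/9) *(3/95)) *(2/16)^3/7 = 5/102144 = 0.00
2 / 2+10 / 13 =23 / 13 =1.77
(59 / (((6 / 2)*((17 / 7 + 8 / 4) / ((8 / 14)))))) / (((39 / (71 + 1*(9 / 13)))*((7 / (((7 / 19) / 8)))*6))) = 13747 / 2687607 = 0.01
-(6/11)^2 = -36/121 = -0.30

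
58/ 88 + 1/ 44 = 15/ 22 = 0.68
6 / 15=2 / 5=0.40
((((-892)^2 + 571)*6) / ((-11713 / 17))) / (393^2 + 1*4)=-4777410 / 106418117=-0.04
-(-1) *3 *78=234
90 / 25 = 18 / 5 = 3.60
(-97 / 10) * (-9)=873 / 10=87.30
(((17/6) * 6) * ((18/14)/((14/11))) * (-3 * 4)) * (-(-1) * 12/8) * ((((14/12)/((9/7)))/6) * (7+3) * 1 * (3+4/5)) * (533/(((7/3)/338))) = -960130743/7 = -137161534.71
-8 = -8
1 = 1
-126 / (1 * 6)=-21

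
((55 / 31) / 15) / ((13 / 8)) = 88 / 1209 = 0.07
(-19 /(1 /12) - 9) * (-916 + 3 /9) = 217013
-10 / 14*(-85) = 425 / 7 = 60.71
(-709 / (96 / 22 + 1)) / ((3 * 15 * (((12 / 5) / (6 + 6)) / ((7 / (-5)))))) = 54593 / 2655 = 20.56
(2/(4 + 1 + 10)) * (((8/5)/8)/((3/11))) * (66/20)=121/375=0.32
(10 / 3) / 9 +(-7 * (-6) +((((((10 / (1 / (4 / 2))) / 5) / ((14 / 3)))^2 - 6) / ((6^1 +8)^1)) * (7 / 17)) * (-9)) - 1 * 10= 759389 / 22491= 33.76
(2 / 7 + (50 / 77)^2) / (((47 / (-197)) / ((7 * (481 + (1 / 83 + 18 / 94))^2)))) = -2911415405340026250 / 605805440009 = -4805858.80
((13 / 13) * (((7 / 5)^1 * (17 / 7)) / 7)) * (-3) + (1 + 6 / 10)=1 / 7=0.14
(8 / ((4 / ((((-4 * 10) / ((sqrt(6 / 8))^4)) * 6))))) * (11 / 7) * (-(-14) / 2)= -28160 / 3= -9386.67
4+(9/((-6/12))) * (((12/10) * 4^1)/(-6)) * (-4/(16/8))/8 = 2/5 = 0.40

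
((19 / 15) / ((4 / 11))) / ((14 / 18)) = 627 / 140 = 4.48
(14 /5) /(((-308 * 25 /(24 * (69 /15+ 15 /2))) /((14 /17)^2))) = -12936 /180625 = -0.07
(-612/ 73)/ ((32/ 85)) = -13005/ 584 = -22.27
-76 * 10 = -760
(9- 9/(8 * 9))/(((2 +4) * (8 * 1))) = 71/384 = 0.18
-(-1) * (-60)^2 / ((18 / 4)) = 800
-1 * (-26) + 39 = 65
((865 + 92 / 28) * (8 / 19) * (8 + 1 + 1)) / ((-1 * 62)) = -58.97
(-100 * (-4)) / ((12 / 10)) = 1000 / 3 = 333.33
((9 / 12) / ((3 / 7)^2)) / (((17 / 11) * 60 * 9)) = 539 / 110160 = 0.00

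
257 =257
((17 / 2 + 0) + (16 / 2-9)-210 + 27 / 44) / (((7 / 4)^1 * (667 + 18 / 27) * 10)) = -3807 / 220330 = -0.02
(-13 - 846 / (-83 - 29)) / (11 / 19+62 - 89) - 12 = -331549 / 28112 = -11.79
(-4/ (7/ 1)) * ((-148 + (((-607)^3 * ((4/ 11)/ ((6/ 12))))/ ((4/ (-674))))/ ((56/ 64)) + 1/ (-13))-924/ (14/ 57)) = -125414930505076/ 7007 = -17898520123.46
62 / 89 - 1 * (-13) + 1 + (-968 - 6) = -959.30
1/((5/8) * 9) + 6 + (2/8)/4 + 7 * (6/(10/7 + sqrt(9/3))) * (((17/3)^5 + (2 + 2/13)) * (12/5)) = -1158113114731/1319760 + 10133561816 * sqrt(3)/16497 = 186423.59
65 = 65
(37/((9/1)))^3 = 50653/729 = 69.48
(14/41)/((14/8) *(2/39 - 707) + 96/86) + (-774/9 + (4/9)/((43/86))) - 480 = -565.11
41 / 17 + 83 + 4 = 1520 / 17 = 89.41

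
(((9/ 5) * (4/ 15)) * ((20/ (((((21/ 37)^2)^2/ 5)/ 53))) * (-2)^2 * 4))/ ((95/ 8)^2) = 1627431452672/ 585063675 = 2781.63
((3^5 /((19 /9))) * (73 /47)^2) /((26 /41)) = 477835443 /1091246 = 437.88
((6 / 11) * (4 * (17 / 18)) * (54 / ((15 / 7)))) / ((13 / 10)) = 5712 / 143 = 39.94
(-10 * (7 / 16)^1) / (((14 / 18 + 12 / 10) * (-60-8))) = 1575 / 48416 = 0.03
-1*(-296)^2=-87616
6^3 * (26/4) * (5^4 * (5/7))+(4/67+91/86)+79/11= 278092207343/443674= 626794.01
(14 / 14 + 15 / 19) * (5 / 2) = 85 / 19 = 4.47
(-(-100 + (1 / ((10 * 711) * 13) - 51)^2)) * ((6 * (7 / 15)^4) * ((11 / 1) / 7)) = -80616921787325693 / 72084135093750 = -1118.37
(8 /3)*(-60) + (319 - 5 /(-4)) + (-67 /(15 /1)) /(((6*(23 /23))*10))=72079 /450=160.18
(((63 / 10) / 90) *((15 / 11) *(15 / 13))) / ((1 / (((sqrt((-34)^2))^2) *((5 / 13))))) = 91035 / 1859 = 48.97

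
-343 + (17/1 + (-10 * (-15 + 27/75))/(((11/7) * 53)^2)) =-553983202/1699445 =-325.98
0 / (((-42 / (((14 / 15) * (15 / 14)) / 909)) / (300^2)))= 0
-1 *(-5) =5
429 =429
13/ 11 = 1.18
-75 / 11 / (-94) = 75 / 1034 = 0.07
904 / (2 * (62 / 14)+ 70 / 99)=156618 / 1657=94.52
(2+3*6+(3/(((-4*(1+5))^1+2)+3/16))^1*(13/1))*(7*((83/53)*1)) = 3692836/18497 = 199.65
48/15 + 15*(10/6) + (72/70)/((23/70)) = 3603/115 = 31.33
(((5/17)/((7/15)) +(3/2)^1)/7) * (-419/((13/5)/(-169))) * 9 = 124273305/1666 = 74593.82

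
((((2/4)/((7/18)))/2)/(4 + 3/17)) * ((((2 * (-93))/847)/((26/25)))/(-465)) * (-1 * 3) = -2295/10944934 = -0.00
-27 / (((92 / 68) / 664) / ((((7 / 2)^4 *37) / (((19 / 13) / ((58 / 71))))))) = -1275927542253 / 31027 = -41123136.05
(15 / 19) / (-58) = -15 / 1102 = -0.01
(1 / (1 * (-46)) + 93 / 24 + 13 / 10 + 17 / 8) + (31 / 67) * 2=8.20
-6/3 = -2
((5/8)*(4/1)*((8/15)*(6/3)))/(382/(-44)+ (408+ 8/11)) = 176/26403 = 0.01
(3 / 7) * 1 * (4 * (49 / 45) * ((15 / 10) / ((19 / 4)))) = 56 / 95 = 0.59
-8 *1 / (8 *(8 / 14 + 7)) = -0.13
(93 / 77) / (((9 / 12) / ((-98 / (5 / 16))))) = -505.02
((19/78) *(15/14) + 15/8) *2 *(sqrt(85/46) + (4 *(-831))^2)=1555 *sqrt(3910)/16744 + 4295289420/91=47200988.44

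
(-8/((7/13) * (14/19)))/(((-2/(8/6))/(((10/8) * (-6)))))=-4940/49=-100.82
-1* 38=-38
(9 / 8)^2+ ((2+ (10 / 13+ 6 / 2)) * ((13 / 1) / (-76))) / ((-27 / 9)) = 1939 / 1216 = 1.59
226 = 226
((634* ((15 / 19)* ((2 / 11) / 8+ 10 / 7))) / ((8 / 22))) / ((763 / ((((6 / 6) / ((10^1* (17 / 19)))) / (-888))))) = -141699 / 430014592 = -0.00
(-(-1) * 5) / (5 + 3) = 5 / 8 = 0.62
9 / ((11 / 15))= 135 / 11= 12.27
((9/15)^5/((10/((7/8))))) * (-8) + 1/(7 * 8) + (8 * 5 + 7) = 41092997/875000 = 46.96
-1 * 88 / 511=-88 / 511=-0.17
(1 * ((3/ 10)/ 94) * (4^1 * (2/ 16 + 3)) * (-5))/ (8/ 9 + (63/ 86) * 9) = -29025/ 1088708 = -0.03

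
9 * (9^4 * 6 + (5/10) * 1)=708597/2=354298.50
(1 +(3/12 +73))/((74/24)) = 891/37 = 24.08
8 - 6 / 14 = 53 / 7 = 7.57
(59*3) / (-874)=-177 / 874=-0.20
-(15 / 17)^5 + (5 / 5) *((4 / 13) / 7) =-63423697 / 129206987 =-0.49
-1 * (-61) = 61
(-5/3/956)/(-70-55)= 1/71700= 0.00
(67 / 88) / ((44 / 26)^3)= 147199 / 937024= 0.16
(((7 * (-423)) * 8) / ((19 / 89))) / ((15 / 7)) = -4919208 / 95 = -51781.14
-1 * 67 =-67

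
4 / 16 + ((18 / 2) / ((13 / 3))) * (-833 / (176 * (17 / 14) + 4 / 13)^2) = 2981551 / 14048688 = 0.21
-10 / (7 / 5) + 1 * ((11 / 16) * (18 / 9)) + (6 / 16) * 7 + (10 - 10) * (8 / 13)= -22 / 7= -3.14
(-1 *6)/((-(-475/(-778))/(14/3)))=21784/475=45.86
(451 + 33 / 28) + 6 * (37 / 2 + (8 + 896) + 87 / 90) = 839017 / 140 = 5992.98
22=22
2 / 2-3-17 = -19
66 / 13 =5.08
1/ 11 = 0.09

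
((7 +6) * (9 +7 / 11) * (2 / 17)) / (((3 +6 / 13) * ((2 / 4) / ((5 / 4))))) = 10.64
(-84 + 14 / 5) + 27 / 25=-2003 / 25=-80.12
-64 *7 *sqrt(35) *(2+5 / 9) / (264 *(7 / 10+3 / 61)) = -785680 *sqrt(35) / 135729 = -34.25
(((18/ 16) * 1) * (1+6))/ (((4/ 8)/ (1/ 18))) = 7/ 8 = 0.88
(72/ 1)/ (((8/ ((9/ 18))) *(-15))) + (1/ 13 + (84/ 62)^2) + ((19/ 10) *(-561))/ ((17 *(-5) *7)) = 7441948/ 2186275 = 3.40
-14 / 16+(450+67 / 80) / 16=34947 / 1280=27.30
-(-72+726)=-654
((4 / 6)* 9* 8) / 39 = 16 / 13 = 1.23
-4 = -4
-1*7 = -7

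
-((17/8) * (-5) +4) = 6.62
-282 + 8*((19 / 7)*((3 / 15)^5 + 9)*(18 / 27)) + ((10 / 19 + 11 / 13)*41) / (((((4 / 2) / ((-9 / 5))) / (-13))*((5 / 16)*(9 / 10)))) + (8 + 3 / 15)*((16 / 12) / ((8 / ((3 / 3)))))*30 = 397249843 / 178125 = 2230.17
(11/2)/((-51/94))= -517/51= -10.14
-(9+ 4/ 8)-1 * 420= -859/ 2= -429.50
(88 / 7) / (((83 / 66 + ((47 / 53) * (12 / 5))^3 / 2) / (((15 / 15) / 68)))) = 27021175500 / 888335193613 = 0.03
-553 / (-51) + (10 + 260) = 14323 / 51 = 280.84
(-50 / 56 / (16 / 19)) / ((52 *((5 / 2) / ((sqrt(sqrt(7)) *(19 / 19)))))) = -95 *7^(1 / 4) / 11648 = -0.01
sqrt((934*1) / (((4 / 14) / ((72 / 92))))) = 3*sqrt(150374) / 23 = 50.58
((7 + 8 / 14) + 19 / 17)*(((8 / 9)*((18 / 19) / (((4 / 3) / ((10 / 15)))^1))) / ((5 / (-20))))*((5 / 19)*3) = -496320 / 42959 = -11.55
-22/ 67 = -0.33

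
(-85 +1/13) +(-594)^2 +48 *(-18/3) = 4582020/13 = 352463.08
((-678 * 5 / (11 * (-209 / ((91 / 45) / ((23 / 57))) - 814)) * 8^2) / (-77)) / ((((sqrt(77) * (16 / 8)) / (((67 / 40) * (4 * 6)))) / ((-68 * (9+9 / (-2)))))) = 17347644288 * sqrt(77) / 725505473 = 209.82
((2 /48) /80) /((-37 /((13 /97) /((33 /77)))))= -0.00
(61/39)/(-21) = -61/819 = -0.07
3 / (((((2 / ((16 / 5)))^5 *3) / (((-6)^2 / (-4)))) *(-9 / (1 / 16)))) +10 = 33298 / 3125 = 10.66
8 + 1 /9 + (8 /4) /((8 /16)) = 109 /9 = 12.11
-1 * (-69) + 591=660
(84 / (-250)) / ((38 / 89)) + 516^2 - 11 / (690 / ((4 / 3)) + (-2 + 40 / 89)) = 5279540914969 / 19828875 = 266255.19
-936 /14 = -468 /7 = -66.86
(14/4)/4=7/8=0.88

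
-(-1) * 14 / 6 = 2.33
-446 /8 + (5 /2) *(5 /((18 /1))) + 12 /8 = -482 /9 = -53.56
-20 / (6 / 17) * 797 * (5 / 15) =-135490 / 9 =-15054.44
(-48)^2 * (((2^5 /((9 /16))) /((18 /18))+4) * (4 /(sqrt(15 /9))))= 561152 * sqrt(15) /5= 434666.47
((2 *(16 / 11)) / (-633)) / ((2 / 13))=-208 / 6963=-0.03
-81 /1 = -81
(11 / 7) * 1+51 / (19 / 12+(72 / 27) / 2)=667 / 35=19.06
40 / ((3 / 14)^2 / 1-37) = -7840 / 7243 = -1.08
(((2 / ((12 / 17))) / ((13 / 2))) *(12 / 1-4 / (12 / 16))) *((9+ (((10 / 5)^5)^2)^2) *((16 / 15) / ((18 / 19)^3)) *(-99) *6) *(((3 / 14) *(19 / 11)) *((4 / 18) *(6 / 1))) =-74339039307040 / 66339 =-1120593305.70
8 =8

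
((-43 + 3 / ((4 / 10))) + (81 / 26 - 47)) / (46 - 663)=1032 / 8021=0.13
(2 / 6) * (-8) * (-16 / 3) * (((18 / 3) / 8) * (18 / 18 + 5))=64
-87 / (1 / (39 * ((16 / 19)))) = -54288 / 19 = -2857.26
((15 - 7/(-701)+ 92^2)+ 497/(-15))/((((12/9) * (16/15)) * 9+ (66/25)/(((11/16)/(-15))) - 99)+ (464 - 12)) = 88808393/3240723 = 27.40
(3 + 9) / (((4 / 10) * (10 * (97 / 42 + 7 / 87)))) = 3654 / 2911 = 1.26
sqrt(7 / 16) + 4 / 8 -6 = -11 / 2 + sqrt(7) / 4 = -4.84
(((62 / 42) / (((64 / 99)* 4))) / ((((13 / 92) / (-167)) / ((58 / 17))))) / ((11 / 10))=-51795885 / 24752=-2092.59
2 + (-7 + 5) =0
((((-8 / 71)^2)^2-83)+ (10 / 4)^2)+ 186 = 109.25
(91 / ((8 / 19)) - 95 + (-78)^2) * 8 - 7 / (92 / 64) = 1141631 / 23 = 49636.13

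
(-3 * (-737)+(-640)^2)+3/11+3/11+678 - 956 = 4526869/11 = 411533.55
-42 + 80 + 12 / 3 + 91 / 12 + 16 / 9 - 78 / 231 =141437 / 2772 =51.02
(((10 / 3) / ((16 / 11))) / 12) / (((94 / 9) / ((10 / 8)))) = 0.02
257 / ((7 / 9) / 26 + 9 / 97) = 5833386 / 2785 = 2094.57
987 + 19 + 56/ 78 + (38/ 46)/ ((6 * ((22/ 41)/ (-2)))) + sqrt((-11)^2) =6691173/ 6578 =1017.20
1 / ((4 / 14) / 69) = 483 / 2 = 241.50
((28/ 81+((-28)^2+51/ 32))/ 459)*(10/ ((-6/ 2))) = -10185775/ 1784592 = -5.71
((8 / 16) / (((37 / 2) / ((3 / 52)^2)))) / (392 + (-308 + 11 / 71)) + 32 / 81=0.40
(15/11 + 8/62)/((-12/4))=-509/1023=-0.50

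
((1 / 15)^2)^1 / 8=1 / 1800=0.00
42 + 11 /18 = 42.61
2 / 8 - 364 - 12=-1503 / 4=-375.75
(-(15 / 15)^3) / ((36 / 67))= -67 / 36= -1.86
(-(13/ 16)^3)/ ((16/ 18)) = -19773/ 32768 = -0.60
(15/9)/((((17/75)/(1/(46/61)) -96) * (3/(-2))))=0.01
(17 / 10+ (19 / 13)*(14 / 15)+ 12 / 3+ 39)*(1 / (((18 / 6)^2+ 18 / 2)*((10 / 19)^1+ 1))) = 68267 / 40716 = 1.68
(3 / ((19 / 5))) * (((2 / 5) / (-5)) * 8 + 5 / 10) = -21 / 190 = -0.11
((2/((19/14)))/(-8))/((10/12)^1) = -21/95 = -0.22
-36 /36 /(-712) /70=1 /49840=0.00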